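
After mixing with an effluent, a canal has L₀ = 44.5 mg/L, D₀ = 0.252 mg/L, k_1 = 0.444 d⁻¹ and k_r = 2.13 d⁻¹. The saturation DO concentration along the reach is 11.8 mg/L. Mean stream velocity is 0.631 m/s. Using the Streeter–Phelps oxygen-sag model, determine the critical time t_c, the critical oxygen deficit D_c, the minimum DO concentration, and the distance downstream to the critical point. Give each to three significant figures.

With k_r/k_1 = 4.797 and 1 − D₀(k_r−k_1)/(k_1 L₀) = 0.9785,
t_c = ln(4.797 × 0.9785) / (2.13 − 0.444) = ln(4.694) / 1.686 = 1.546/1.686 = 0.9171 d.
L(t_c) = L₀ e^(−k_1 t_c) = 44.5 × 0.6655 = 29.61 mg/L, and at the critical point k_r D_c = k_1 L, so D_c = (0.444/2.13) × 29.61 = 6.173 mg/L.
Minimum DO = C_s − D_c = 11.8 − 6.173 = 5.627 mg/L.
x_c = v t_c = 0.631 m/s × 0.9171 d × 86400 s/d = 50000 m ≈ 50.0 km.

t_c ≈ 0.917 d; D_c ≈ 6.17 mg/L; min DO ≈ 5.63 mg/L; x_c ≈ 50.0 km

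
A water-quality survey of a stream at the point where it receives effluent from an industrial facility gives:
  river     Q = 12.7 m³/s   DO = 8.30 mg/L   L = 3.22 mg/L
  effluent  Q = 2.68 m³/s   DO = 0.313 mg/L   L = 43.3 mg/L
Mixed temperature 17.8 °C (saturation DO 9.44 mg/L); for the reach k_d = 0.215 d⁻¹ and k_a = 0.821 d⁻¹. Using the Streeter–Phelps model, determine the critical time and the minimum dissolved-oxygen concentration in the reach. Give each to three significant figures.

t_c ≈ 0.228 d; minimum DO ≈ 6.90 mg/L

Mixed DO = (12.7×8.30 + 2.68×0.313)/(12.7+2.68) = 106.2/15.38 = 6.908 mg/L.
Mixed L₀ = (12.7×3.22 + 2.68×43.3)/(15.38) = 156.9/15.38 = 10.20 mg/L.
Initial deficit D₀ = C_s − DO₀ = 9.44 − 6.908 = 2.532 mg/L.
t_c = (1/0.6060) ln[(0.821/0.215)(1 − 2.532×0.6060/(0.215×10.20))] = 1.650 × ln(1.148) = 0.2279 d.
D_c = (0.215/0.821) × 10.20 × e^(−0.215×0.2279) = 0.2619 × 10.20 × 0.9522 = 2.544 mg/L.
Minimum DO = 9.44 − 2.544 = 6.896 mg/L.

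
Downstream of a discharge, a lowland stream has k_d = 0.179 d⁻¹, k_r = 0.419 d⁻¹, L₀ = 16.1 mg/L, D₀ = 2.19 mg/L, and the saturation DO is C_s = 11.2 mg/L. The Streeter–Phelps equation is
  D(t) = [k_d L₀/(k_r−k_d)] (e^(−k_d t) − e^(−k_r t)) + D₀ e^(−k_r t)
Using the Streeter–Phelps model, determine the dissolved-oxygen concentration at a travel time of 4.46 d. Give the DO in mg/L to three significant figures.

k_d L₀/(k_r−k_d) = 0.179×16.1/(0.419−0.179) = 2.882/0.2400 = 12.01 mg/L.
e^(−k_d t) = e^(−0.179×4.460) = 0.4501; e^(−k_r t) = e^(−0.419×4.460) = 0.1543.
D = 12.01 × (0.4501 − 0.1543) + 2.19 × 0.1543 = 3.551 + 0.3380 = 3.889 mg/L.
DO = C_s − D = 11.2 − 3.889 = 7.311 mg/L.

DO ≈ 7.31 mg/L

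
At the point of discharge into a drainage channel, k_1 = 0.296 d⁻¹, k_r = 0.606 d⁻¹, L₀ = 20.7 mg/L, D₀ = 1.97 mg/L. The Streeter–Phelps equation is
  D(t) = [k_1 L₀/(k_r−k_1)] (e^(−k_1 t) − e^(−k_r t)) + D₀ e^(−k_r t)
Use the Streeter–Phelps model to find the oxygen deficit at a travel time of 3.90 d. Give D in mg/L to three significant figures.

k_1 L₀/(k_r−k_1) = 0.296×20.7/(0.606−0.296) = 6.127/0.3100 = 19.77 mg/L.
e^(−k_1 t) = e^(−0.296×3.900) = 0.3152; e^(−k_r t) = e^(−0.606×3.900) = 0.09410.
D = 19.77 × (0.3152 − 0.09410) + 1.97 × 0.09410 = 4.371 + 0.1854 = 4.556 mg/L.

D ≈ 4.56 mg/L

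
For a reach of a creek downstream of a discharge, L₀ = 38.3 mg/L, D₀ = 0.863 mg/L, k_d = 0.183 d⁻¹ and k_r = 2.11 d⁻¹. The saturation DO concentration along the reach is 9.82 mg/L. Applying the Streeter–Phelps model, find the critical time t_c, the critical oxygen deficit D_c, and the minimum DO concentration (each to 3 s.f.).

t_c ≈ 1.13 d; D_c ≈ 2.70 mg/L; min DO ≈ 7.12 mg/L

At the critical point dD/dt = 0, so k_d L₀ e^(−k_d t) = k_r D. Substituting D(t) from the Streeter–Phelps equation and solving for t gives
t_c = ln[(k_r/k_d)(1 − D₀(k_r−k_d)/(k_d L₀))] / (k_r−k_d).
Here k_r−k_d = 1.927 d⁻¹ and 1 − D₀(k_r−k_d)/(k_d L₀) = 1 − 0.863×1.927/(0.183×38.3) = 0.7627, so
t_c = ln(11.53 × 0.7627) / 1.927 = 2.174 / 1.927 = 1.128 d.
D_c = (k_d/k_r) L₀ e^(−k_d t_c) = (0.183/2.11) × 38.3 × e^(−0.183×1.128) = 0.08673 × 38.3 × 0.8135 = 2.702 mg/L.
Minimum DO = C_s − D_c = 9.82 − 2.702 = 7.118 mg/L.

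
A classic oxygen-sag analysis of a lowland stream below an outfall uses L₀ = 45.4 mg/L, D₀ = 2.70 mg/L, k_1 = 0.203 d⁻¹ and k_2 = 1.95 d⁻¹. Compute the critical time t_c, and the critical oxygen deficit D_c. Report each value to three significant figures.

t_c ≈ 0.885 d; D_c ≈ 3.95 mg/L

t_c = [1/(k_2−k_1)] ln[(k_2/k_1)(1 − D₀(k_2−k_1)/(k_1 L₀))]
= [1/(1.95−0.203)] ln[(1.95/0.203)(1 − 2.70×1.747/(0.203×45.4))]
= (1/1.747) ln[9.606 × 0.4882] = 0.5724 × ln(4.690) = 0.5724 × 1.545 = 0.8846 d.
L(t_c) = L₀ e^(−k_1 t_c) = 45.4 × 0.8356 = 37.94 mg/L, and at the critical point k_2 D_c = k_1 L, so D_c = (0.203/1.95) × 37.94 = 3.949 mg/L.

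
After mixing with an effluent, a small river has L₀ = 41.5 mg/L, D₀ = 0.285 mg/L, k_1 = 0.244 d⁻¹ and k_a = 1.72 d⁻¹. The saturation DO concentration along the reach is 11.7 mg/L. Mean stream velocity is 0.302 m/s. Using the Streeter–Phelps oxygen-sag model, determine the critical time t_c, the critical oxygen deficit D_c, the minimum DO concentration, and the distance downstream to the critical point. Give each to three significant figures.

t_c ≈ 1.29 d; D_c ≈ 4.29 mg/L; min DO ≈ 7.41 mg/L; x_c ≈ 33.8 km

t_c = [1/(k_a−k_1)] ln[(k_a/k_1)(1 − D₀(k_a−k_1)/(k_1 L₀))]
= [1/(1.72−0.244)] ln[(1.72/0.244)(1 − 0.285×1.476/(0.244×41.5))]
= (1/1.476) ln[7.049 × 0.9585] = 0.6775 × ln(6.756) = 0.6775 × 1.910 = 1.294 d.
D_c = (k_1/k_a) L₀ e^(−k_1 t_c) = (0.244/1.72) × 41.5 × e^(−0.244×1.294) = 0.1419 × 41.5 × 0.7292 = 4.293 mg/L.
Minimum DO = C_s − D_c = 11.7 − 4.293 = 7.407 mg/L.
x_c = v t_c = 0.302 m/s × 1.294 d × 86400 s/d = 33770 m ≈ 33.8 km.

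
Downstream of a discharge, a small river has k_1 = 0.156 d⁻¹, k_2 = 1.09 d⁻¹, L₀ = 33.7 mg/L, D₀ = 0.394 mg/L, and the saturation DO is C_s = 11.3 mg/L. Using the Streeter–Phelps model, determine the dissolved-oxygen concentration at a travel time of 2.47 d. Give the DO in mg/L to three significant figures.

k_1 L₀/(k_2−k_1) = 0.156×33.7/(1.09−0.156) = 5.257/0.9340 = 5.629 mg/L.
e^(−k_1 t) = e^(−0.156×2.470) = 0.6802; e^(−k_2 t) = e^(−1.09×2.470) = 0.06772.
D = 5.629 × (0.6802 − 0.06772) + 0.394 × 0.06772 = 3.448 + 0.02668 = 3.474 mg/L.
DO = C_s − D = 11.3 − 3.474 = 7.826 mg/L.

DO ≈ 7.83 mg/L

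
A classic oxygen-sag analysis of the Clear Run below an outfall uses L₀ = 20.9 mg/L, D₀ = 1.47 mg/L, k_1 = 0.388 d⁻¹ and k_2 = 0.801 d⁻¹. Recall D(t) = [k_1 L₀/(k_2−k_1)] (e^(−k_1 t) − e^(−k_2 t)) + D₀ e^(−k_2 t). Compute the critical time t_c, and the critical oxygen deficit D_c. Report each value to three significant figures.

At the critical point dD/dt = 0, so k_1 L₀ e^(−k_1 t) = k_2 D. Substituting D(t) from the Streeter–Phelps equation and solving for t gives
t_c = ln[(k_2/k_1)(1 − D₀(k_2−k_1)/(k_1 L₀))] / (k_2−k_1).
Here k_2−k_1 = 0.4130 d⁻¹ and 1 − D₀(k_2−k_1)/(k_1 L₀) = 1 − 1.47×0.4130/(0.388×20.9) = 0.9251, so
t_c = ln(2.064 × 0.9251) / 0.4130 = 0.6470 / 0.4130 = 1.567 d.
L(t_c) = L₀ e^(−k_1 t_c) = 20.9 × 0.5445 = 11.38 mg/L, and at the critical point k_2 D_c = k_1 L, so D_c = (0.388/0.801) × 11.38 = 5.513 mg/L.

t_c ≈ 1.57 d; D_c ≈ 5.51 mg/L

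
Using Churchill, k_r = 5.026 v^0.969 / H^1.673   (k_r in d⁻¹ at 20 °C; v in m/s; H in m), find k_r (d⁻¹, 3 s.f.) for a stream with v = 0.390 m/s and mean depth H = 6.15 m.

k_r ≈ 0.0966 d⁻¹

k_r = 5.026 × 0.390^0.969 / 6.15^1.673 = 5.026 × 0.4016 / 20.88 = 0.09664 d⁻¹.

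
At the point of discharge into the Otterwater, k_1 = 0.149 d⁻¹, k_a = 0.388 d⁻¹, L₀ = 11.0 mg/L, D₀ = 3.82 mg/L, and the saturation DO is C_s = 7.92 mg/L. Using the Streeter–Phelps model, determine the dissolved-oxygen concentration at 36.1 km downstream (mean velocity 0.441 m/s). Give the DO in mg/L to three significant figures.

DO ≈ 4.07 mg/L

Travel time t = x/v = 36.1 km / (0.441 m/s) = 36100 m / 0.441 m/s = 81860 s = 0.9474 d.
k_1 L₀/(k_a−k_1) = 0.149×11.0/(0.388−0.149) = 1.639/0.2390 = 6.858 mg/L.
e^(−k_1 t) = e^(−0.149×0.9474) = 0.8683; e^(−k_a t) = e^(−0.388×0.9474) = 0.6924.
D = 6.858 × (0.8683 − 0.6924) + 3.82 × 0.6924 = 1.207 + 2.645 = 3.852 mg/L.
DO = C_s − D = 7.92 − 3.852 = 4.068 mg/L.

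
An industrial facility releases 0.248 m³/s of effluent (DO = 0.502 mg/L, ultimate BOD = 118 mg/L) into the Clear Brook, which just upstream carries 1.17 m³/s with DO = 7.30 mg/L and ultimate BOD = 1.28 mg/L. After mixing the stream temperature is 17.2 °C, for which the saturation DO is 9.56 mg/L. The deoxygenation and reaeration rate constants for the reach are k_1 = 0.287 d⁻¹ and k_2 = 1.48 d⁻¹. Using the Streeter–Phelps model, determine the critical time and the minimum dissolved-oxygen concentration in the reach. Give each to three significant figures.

Mixed DO = (1.17×7.30 + 0.248×0.502)/(1.17+0.248) = 8.665/1.418 = 6.111 mg/L.
Mixed L₀ = (1.17×1.28 + 0.248×118)/(1.418) = 30.76/1.418 = 21.69 mg/L.
Initial deficit D₀ = C_s − DO₀ = 9.56 − 6.111 = 3.449 mg/L.
t_c = (1/1.193) ln[(1.48/0.287)(1 − 3.449×1.193/(0.287×21.69))] = 0.8382 × ln(1.749) = 0.4685 d.
D_c = (0.287/1.48) × 21.69 × e^(−0.287×0.4685) = 0.1939 × 21.69 × 0.8742 = 3.678 mg/L.
Minimum DO = 9.56 − 3.678 = 5.882 mg/L.

t_c ≈ 0.469 d; minimum DO ≈ 5.88 mg/L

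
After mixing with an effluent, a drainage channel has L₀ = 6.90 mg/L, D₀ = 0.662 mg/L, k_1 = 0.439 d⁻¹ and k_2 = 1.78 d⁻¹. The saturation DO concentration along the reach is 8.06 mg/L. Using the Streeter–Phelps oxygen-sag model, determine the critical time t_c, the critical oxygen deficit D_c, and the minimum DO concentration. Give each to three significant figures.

t_c = [1/(k_2−k_1)] ln[(k_2/k_1)(1 − D₀(k_2−k_1)/(k_1 L₀))]
= [1/(1.78−0.439)] ln[(1.78/0.439)(1 − 0.662×1.341/(0.439×6.90))]
= (1/1.341) ln[4.055 × 0.7069] = 0.7457 × ln(2.866) = 0.7457 × 1.053 = 0.7853 d.
L(t_c) = L₀ e^(−k_1 t_c) = 6.90 × 0.7084 = 4.888 mg/L, and at the critical point k_2 D_c = k_1 L, so D_c = (0.439/1.78) × 4.888 = 1.206 mg/L.
Minimum DO = C_s − D_c = 8.06 − 1.206 = 6.854 mg/L.

t_c ≈ 0.785 d; D_c ≈ 1.21 mg/L; min DO ≈ 6.85 mg/L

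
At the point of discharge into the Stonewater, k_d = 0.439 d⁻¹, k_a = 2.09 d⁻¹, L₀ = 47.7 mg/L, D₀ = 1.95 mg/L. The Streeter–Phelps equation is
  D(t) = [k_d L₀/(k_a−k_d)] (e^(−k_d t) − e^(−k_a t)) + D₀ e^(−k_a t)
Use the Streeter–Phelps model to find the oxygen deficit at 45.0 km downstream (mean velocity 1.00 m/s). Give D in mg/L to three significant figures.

D ≈ 6.48 mg/L

Travel time t = x/v = 45.0 km / (1.00 m/s) = 45000 m / 1.00 m/s = 45000 s = 0.5208 d.
k_d L₀/(k_a−k_d) = 0.439×47.7/(2.09−0.439) = 20.94/1.651 = 12.68 mg/L.
e^(−k_d t) = e^(−0.439×0.5208) = 0.7956; e^(−k_a t) = e^(−2.09×0.5208) = 0.3367.
D = 12.68 × (0.7956 − 0.3367) + 1.95 × 0.3367 = 5.820 + 0.6566 = 6.477 mg/L.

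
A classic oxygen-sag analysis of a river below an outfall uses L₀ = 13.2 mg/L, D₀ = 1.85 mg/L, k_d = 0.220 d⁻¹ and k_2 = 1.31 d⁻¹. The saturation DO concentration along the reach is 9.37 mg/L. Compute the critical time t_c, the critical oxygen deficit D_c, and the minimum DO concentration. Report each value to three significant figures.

t_c = [1/(k_2−k_d)] ln[(k_2/k_d)(1 − D₀(k_2−k_d)/(k_d L₀))]
= [1/(1.31−0.220)] ln[(1.31/0.220)(1 − 1.85×1.090/(0.220×13.2))]
= (1/1.090) ln[5.955 × 0.3056] = 0.9174 × ln(1.820) = 0.9174 × 0.5987 = 0.5493 d.
D_c = (k_d/k_2) L₀ e^(−k_d t_c) = (0.220/1.31) × 13.2 × e^(−0.220×0.5493) = 0.1679 × 13.2 × 0.8862 = 1.964 mg/L.
Minimum DO = C_s − D_c = 9.37 − 1.964 = 7.406 mg/L.

t_c ≈ 0.549 d; D_c ≈ 1.96 mg/L; min DO ≈ 7.41 mg/L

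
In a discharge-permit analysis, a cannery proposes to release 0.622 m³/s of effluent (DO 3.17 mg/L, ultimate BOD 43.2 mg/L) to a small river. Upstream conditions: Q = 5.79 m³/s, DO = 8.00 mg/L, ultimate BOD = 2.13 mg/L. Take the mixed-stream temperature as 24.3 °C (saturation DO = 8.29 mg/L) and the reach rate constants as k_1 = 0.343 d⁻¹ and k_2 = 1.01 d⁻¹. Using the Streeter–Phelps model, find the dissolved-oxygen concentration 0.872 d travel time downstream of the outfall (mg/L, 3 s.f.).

DO ≈ 6.95 mg/L

Mixed DO = (5.79×8.00 + 0.622×3.17)/(5.79+0.622) = 48.29/6.412 = 7.531 mg/L.
Mixed L₀ = (5.79×2.13 + 0.622×43.2)/(6.412) = 39.20/6.412 = 6.114 mg/L.
Initial deficit D₀ = C_s − DO₀ = 8.29 − 7.531 = 0.7585 mg/L.
D(0.872) = [0.343×6.114/(1.01−0.343)](e^(−0.343×0.872) − e^(−1.01×0.872)) + 0.7585 e^(−1.01×0.872)
= 3.144 × (0.7415 − 0.4145) + 0.7585 × 0.4145 = 1.343 mg/L.
DO = 8.29 − 1.343 = 6.947 mg/L.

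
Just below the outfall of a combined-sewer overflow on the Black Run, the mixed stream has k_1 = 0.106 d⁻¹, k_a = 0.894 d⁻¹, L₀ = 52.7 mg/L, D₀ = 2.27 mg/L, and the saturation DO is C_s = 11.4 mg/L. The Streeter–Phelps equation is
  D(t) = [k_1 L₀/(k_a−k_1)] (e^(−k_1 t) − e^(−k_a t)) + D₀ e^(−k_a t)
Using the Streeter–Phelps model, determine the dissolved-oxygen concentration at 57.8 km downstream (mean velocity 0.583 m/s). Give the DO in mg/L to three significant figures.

DO ≈ 6.85 mg/L

Travel time t = x/v = 57.8 km / (0.583 m/s) = 57800 m / 0.583 m/s = 99140 s = 1.147 d.
k_1 L₀/(k_a−k_1) = 0.106×52.7/(0.894−0.106) = 5.586/0.7880 = 7.089 mg/L.
e^(−k_1 t) = e^(−0.106×1.147) = 0.8855; e^(−k_a t) = e^(−0.894×1.147) = 0.3585.
D = 7.089 × (0.8855 − 0.3585) + 2.27 × 0.3585 = 3.736 + 0.8138 = 4.550 mg/L.
DO = C_s − D = 11.4 − 4.550 = 6.850 mg/L.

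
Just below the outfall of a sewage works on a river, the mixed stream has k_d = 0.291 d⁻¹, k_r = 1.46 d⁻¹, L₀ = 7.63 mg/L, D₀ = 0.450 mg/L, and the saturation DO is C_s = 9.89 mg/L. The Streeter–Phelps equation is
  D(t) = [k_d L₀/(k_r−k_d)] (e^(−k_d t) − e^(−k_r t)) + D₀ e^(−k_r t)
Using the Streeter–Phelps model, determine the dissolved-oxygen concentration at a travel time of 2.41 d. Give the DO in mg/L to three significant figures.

k_d L₀/(k_r−k_d) = 0.291×7.63/(1.46−0.291) = 2.220/1.169 = 1.899 mg/L.
e^(−k_d t) = e^(−0.291×2.410) = 0.4959; e^(−k_r t) = e^(−1.46×2.410) = 0.02964.
D = 1.899 × (0.4959 − 0.02964) + 0.450 × 0.02964 = 0.8857 + 0.01334 = 0.8990 mg/L.
DO = C_s − D = 9.89 − 0.8990 = 8.991 mg/L.

DO ≈ 8.99 mg/L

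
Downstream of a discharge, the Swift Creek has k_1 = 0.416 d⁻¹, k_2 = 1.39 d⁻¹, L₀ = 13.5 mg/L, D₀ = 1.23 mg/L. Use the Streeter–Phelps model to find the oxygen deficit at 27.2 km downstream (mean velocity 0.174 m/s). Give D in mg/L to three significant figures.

D ≈ 2.35 mg/L

Travel time t = x/v = 27.2 km / (0.174 m/s) = 27200 m / 0.174 m/s = 156300 s = 1.809 d.
k_1 L₀/(k_2−k_1) = 0.416×13.5/(1.39−0.416) = 5.616/0.9740 = 5.766 mg/L.
e^(−k_1 t) = e^(−0.416×1.809) = 0.4711; e^(−k_2 t) = e^(−1.39×1.809) = 0.08087.
D = 5.766 × (0.4711 − 0.08087) + 1.23 × 0.08087 = 2.250 + 0.09947 = 2.350 mg/L.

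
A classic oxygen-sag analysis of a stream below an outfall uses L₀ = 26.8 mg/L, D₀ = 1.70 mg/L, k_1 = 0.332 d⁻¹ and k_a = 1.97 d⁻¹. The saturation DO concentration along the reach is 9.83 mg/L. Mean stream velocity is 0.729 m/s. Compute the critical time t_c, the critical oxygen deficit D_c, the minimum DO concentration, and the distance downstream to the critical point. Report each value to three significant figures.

t_c = [1/(k_a−k_1)] ln[(k_a/k_1)(1 − D₀(k_a−k_1)/(k_1 L₀))]
= [1/(1.97−0.332)] ln[(1.97/0.332)(1 − 1.70×1.638/(0.332×26.8))]
= (1/1.638) ln[5.934 × 0.6870] = 0.6105 × ln(4.077) = 0.6105 × 1.405 = 0.8579 d.
D_c = (k_1/k_a) L₀ e^(−k_1 t_c) = (0.332/1.97) × 26.8 × e^(−0.332×0.8579) = 0.1685 × 26.8 × 0.7521 = 3.397 mg/L.
Minimum DO = C_s − D_c = 9.83 − 3.397 = 6.433 mg/L.
x_c = v t_c = 0.729 m/s × 0.8579 d × 86400 s/d = 54040 m ≈ 54.0 km.

t_c ≈ 0.858 d; D_c ≈ 3.40 mg/L; min DO ≈ 6.43 mg/L; x_c ≈ 54.0 km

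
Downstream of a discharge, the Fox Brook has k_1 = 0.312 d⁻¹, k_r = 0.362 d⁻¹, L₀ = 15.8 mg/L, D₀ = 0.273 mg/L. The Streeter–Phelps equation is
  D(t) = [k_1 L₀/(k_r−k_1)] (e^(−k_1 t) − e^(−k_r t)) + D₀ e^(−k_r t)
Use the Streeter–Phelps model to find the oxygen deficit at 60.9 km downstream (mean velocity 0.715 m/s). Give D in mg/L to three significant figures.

D ≈ 3.68 mg/L

Travel time t = x/v = 60.9 km / (0.715 m/s) = 60900 m / 0.715 m/s = 85170 s = 0.9858 d.
k_1 L₀/(k_r−k_1) = 0.312×15.8/(0.362−0.312) = 4.930/0.05000 = 98.59 mg/L.
e^(−k_1 t) = e^(−0.312×0.9858) = 0.7352; e^(−k_r t) = e^(−0.362×0.9858) = 0.6999.
D = 98.59 × (0.7352 − 0.6999) + 0.273 × 0.6999 = 3.486 + 0.1911 = 3.677 mg/L.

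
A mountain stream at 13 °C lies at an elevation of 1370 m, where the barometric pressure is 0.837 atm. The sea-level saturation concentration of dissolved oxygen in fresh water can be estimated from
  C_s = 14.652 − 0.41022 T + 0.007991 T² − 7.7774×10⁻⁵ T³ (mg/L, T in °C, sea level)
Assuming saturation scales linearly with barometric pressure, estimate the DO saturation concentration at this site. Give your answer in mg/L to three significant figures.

C_s ≈ 8.79 mg/L

At sea level: C_s = 14.652 − 0.41022×13 + 0.007991×13² − 7.7774×10⁻⁵×13³ = 10.50 mg/L.
Pressure correction: C_s' = 10.50 × 0.837 = 8.787 mg/L.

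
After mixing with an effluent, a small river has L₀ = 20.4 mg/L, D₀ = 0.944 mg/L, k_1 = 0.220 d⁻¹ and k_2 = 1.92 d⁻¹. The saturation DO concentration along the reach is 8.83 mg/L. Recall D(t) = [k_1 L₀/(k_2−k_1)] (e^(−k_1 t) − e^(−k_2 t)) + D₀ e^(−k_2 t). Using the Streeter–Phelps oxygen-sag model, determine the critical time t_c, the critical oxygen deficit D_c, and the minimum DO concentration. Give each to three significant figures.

t_c ≈ 1.01 d; D_c ≈ 1.87 mg/L; min DO ≈ 6.96 mg/L

At the critical point dD/dt = 0, so k_1 L₀ e^(−k_1 t) = k_2 D. Substituting D(t) from the Streeter–Phelps equation and solving for t gives
t_c = ln[(k_2/k_1)(1 − D₀(k_2−k_1)/(k_1 L₀))] / (k_2−k_1).
Here k_2−k_1 = 1.700 d⁻¹ and 1 − D₀(k_2−k_1)/(k_1 L₀) = 1 − 0.944×1.700/(0.220×20.4) = 0.6424, so
t_c = ln(8.727 × 0.6424) / 1.700 = 1.724 / 1.700 = 1.014 d.
D_c = (k_1/k_2) L₀ e^(−k_1 t_c) = (0.220/1.92) × 20.4 × e^(−0.220×1.014) = 0.1146 × 20.4 × 0.8000 = 1.870 mg/L.
Minimum DO = C_s − D_c = 8.83 − 1.870 = 6.960 mg/L.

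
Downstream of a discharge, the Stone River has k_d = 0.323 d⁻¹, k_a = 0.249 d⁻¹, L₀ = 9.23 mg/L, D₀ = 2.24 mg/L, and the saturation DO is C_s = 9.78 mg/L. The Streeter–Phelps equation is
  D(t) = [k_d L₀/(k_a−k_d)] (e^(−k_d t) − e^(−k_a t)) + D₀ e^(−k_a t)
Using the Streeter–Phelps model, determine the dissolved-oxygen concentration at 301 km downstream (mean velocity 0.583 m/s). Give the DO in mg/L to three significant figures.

Travel time t = x/v = 301 km / (0.583 m/s) = 301000 m / 0.583 m/s = 516300 s = 5.976 d.
k_d L₀/(k_a−k_d) = 0.323×9.23/(0.249−0.323) = 2.981/-0.07400 = -40.29 mg/L.
e^(−k_d t) = e^(−0.323×5.976) = 0.1451; e^(−k_a t) = e^(−0.249×5.976) = 0.2258.
D = -40.29 × (0.1451 − 0.2258) + 2.24 × 0.2258 = 3.252 + 0.5059 = 3.757 mg/L.
DO = C_s − D = 9.78 − 3.757 = 6.023 mg/L.

DO ≈ 6.02 mg/L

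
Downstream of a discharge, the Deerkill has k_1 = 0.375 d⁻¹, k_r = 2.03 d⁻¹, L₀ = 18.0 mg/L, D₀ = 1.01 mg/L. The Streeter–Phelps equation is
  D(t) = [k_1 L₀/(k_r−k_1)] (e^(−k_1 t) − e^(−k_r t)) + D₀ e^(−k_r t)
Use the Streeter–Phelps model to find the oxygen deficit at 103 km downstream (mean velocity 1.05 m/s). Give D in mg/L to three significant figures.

Travel time t = x/v = 103 km / (1.05 m/s) = 103000 m / 1.05 m/s = 98100 s = 1.135 d.
k_1 L₀/(k_r−k_1) = 0.375×18.0/(2.03−0.375) = 6.750/1.655 = 4.079 mg/L.
e^(−k_1 t) = e^(−0.375×1.135) = 0.6533; e^(−k_r t) = e^(−2.03×1.135) = 0.09978.
D = 4.079 × (0.6533 − 0.09978) + 1.01 × 0.09978 = 2.257 + 0.1008 = 2.358 mg/L.

D ≈ 2.36 mg/L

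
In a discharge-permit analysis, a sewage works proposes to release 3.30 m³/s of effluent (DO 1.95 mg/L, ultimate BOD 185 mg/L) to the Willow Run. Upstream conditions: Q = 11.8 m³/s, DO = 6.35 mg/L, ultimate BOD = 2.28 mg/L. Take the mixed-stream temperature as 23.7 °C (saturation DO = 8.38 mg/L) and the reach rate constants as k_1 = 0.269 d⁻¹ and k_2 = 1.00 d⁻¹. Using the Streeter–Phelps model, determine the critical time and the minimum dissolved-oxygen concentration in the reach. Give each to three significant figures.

t_c ≈ 1.50 d; minimum DO ≈ 0.802 mg/L

Mixed DO = (11.8×6.35 + 3.30×1.95)/(11.8+3.30) = 81.37/15.10 = 5.388 mg/L.
Mixed L₀ = (11.8×2.28 + 3.30×185)/(15.10) = 637.4/15.10 = 42.21 mg/L.
Initial deficit D₀ = C_s − DO₀ = 8.38 − 5.388 = 2.992 mg/L.
t_c = (1/0.7310) ln[(1.00/0.269)(1 − 2.992×0.7310/(0.269×42.21))] = 1.368 × ln(3.002) = 1.504 d.
D_c = (0.269/1.00) × 42.21 × e^(−0.269×1.504) = 0.2690 × 42.21 × 0.6673 = 7.578 mg/L.
Minimum DO = 8.38 − 7.578 = 0.8024 mg/L.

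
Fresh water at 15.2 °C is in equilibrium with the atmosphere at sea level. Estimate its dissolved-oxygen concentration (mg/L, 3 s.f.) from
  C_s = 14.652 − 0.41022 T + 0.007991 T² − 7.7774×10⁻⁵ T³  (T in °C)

C_s ≈ 9.99 mg/L

C_s = 14.652 − 0.41022×15.2 + 0.007991×15.2² − 7.7774×10⁻⁵×15.2³ = 9.990 mg/L.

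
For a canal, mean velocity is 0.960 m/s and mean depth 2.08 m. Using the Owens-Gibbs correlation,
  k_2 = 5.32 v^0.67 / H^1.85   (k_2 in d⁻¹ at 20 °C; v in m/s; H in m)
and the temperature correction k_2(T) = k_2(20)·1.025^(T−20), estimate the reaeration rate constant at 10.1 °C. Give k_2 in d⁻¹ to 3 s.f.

k_2 ≈ 1.05 d⁻¹

k_2(20) = 5.32 × 0.960^0.67 / 2.08^1.85 = 5.32 × 0.9730 / 3.876 = 1.335 d⁻¹.
k_2(10.1) = 1.335 × 1.025^(10.1−20) = 1.335 × 0.7831 = 1.046 d⁻¹.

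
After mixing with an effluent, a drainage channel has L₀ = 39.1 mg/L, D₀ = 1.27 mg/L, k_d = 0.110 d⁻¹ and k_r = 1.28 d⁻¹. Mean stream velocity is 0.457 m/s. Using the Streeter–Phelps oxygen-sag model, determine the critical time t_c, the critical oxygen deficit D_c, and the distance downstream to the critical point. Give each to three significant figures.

t_c ≈ 1.74 d; D_c ≈ 2.78 mg/L; x_c ≈ 68.5 km

t_c = [1/(k_r−k_d)] ln[(k_r/k_d)(1 − D₀(k_r−k_d)/(k_d L₀))]
= [1/(1.28−0.110)] ln[(1.28/0.110)(1 − 1.27×1.170/(0.110×39.1))]
= (1/1.170) ln[11.64 × 0.6545] = 0.8547 × ln(7.616) = 0.8547 × 2.030 = 1.735 d.
L(t_c) = L₀ e^(−k_d t_c) = 39.1 × 0.8262 = 32.31 mg/L, and at the critical point k_r D_c = k_d L, so D_c = (0.110/1.28) × 32.31 = 2.776 mg/L.
x_c = v t_c = 0.457 m/s × 1.735 d × 86400 s/d = 68520 m ≈ 68.5 km.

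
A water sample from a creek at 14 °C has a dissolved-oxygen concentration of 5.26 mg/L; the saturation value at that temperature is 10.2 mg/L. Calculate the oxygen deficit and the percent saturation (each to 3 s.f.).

D = C_s − C = 10.2 − 5.26 = 4.94 mg/L.
% saturation = 5.26/10.2 × 100 = 51.6 %.

D ≈ 4.94 mg/L; 51.6 % saturation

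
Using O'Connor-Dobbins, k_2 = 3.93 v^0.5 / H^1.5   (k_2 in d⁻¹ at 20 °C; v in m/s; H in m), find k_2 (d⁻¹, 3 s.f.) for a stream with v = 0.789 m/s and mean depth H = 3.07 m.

k_2 = 3.93 × 0.789^0.5 / 3.07^1.5 = 3.93 × 0.8883 / 5.379 = 0.6490 d⁻¹.

k_2 ≈ 0.649 d⁻¹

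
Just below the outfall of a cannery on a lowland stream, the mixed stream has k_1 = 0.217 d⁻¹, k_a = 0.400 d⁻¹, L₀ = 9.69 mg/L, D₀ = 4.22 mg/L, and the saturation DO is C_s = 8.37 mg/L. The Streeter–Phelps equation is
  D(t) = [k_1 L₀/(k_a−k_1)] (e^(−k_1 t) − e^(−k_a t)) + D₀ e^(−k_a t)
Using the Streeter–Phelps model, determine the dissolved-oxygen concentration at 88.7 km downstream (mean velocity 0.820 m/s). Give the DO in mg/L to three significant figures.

DO ≈ 4.02 mg/L

Travel time t = x/v = 88.7 km / (0.820 m/s) = 88700 m / 0.820 m/s = 108200 s = 1.252 d.
k_1 L₀/(k_a−k_1) = 0.217×9.69/(0.400−0.217) = 2.103/0.1830 = 11.49 mg/L.
e^(−k_1 t) = e^(−0.217×1.252) = 0.7621; e^(−k_a t) = e^(−0.400×1.252) = 0.6061.
D = 11.49 × (0.7621 − 0.6061) + 4.22 × 0.6061 = 1.793 + 2.558 = 4.351 mg/L.
DO = C_s − D = 8.37 − 4.351 = 4.019 mg/L.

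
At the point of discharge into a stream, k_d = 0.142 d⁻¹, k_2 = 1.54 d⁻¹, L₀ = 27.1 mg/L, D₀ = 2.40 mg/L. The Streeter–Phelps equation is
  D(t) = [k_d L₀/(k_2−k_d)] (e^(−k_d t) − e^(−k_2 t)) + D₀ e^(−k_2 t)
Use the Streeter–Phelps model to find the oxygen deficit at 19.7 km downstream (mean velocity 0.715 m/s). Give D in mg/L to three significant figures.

Travel time t = x/v = 19.7 km / (0.715 m/s) = 19700 m / 0.715 m/s = 27550 s = 0.3189 d.
k_d L₀/(k_2−k_d) = 0.142×27.1/(1.54−0.142) = 3.848/1.398 = 2.753 mg/L.
e^(−k_d t) = e^(−0.142×0.3189) = 0.9557; e^(−k_2 t) = e^(−1.54×0.3189) = 0.6120.
D = 2.753 × (0.9557 − 0.6120) + 2.40 × 0.6120 = 0.9463 + 1.469 = 2.415 mg/L.

D ≈ 2.41 mg/L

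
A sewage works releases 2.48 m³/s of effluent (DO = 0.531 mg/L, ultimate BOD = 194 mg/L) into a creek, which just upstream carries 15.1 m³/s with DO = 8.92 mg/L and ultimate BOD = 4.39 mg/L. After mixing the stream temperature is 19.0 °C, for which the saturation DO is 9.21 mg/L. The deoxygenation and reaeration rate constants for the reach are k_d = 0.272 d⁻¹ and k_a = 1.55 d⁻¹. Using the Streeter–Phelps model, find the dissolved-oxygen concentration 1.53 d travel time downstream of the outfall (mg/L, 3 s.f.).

DO ≈ 5.32 mg/L

Mixed DO = (15.1×8.92 + 2.48×0.531)/(15.1+2.48) = 136.0/17.58 = 7.737 mg/L.
Mixed L₀ = (15.1×4.39 + 2.48×194)/(17.58) = 547.4/17.58 = 31.14 mg/L.
Initial deficit D₀ = C_s − DO₀ = 9.21 − 7.737 = 1.473 mg/L.
D(1.53) = [0.272×31.14/(1.55−0.272)](e^(−0.272×1.53) − e^(−1.55×1.53)) + 1.473 e^(−1.55×1.53)
= 6.627 × (0.6596 − 0.09334) + 1.473 × 0.09334 = 3.890 mg/L.
DO = 9.21 − 3.890 = 5.320 mg/L.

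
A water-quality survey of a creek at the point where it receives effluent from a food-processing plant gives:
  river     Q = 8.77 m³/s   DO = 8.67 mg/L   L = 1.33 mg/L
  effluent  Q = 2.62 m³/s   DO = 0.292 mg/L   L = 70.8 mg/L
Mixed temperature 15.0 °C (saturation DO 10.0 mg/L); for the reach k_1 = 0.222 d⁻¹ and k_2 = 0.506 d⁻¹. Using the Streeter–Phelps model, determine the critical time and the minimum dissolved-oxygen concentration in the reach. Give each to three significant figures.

t_c ≈ 1.93 d; minimum DO ≈ 5.05 mg/L

Mixed DO = (8.77×8.67 + 2.62×0.292)/(8.77+2.62) = 76.80/11.39 = 6.743 mg/L.
Mixed L₀ = (8.77×1.33 + 2.62×70.8)/(11.39) = 197.2/11.39 = 17.31 mg/L.
Initial deficit D₀ = C_s − DO₀ = 10.0 − 6.743 = 3.257 mg/L.
t_c = (1/0.2840) ln[(0.506/0.222)(1 − 3.257×0.2840/(0.222×17.31))] = 3.521 × ln(1.731) = 1.931 d.
D_c = (0.222/0.506) × 17.31 × e^(−0.222×1.931) = 0.4387 × 17.31 × 0.6513 = 4.947 mg/L.
Minimum DO = 10.0 − 4.947 = 5.053 mg/L.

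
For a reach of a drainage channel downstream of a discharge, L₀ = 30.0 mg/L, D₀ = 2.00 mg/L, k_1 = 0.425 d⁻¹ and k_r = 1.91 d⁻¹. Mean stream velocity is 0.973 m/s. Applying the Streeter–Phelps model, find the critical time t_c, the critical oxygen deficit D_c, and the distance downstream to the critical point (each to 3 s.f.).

At the critical point dD/dt = 0, so k_1 L₀ e^(−k_1 t) = k_r D. Substituting D(t) from the Streeter–Phelps equation and solving for t gives
t_c = ln[(k_r/k_1)(1 − D₀(k_r−k_1)/(k_1 L₀))] / (k_r−k_1).
Here k_r−k_1 = 1.485 d⁻¹ and 1 − D₀(k_r−k_1)/(k_1 L₀) = 1 − 2.00×1.485/(0.425×30.0) = 0.7671, so
t_c = ln(4.494 × 0.7671) / 1.485 = 1.238 / 1.485 = 0.8334 d.
D_c = (k_1/k_r) L₀ e^(−k_1 t_c) = (0.425/1.91) × 30.0 × e^(−0.425×0.8334) = 0.2225 × 30.0 × 0.7017 = 4.684 mg/L.
x_c = v t_c = 0.973 m/s × 0.8334 d × 86400 s/d = 70060 m ≈ 70.1 km.

t_c ≈ 0.833 d; D_c ≈ 4.68 mg/L; x_c ≈ 70.1 km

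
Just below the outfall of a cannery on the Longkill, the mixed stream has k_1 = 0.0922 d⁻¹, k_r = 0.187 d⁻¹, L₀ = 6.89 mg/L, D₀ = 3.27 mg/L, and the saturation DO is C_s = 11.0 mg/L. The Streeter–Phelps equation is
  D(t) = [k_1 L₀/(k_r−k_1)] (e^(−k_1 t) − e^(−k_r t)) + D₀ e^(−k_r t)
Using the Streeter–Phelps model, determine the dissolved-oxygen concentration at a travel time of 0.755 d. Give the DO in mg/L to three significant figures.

k_1 L₀/(k_r−k_1) = 0.0922×6.89/(0.187−0.0922) = 0.6353/0.09480 = 6.701 mg/L.
e^(−k_1 t) = e^(−0.0922×0.7550) = 0.9328; e^(−k_r t) = e^(−0.187×0.7550) = 0.8683.
D = 6.701 × (0.9328 − 0.8683) + 3.27 × 0.8683 = 0.4317 + 2.839 = 3.271 mg/L.
DO = C_s − D = 11.0 − 3.271 = 7.729 mg/L.

DO ≈ 7.73 mg/L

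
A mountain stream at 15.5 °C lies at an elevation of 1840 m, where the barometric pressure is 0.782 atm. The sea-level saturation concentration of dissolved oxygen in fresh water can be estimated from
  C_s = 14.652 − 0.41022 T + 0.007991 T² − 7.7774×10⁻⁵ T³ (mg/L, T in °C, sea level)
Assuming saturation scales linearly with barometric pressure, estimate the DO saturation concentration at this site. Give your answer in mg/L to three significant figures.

At sea level: C_s = 14.652 − 0.41022×15.5 + 0.007991×15.5² − 7.7774×10⁻⁵×15.5³ = 9.924 mg/L.
Pressure correction: C_s' = 9.924 × 0.782 = 7.760 mg/L.

C_s ≈ 7.76 mg/L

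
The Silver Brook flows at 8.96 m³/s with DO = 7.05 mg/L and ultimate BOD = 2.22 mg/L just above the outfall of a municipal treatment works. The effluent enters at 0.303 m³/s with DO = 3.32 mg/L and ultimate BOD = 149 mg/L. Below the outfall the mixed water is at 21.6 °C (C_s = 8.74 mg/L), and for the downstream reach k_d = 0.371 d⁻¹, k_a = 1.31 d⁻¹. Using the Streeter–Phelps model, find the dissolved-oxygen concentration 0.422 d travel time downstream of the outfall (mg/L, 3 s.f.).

Mixed DO = (8.96×7.05 + 0.303×3.32)/(8.96+0.303) = 64.17/9.263 = 6.928 mg/L.
Mixed L₀ = (8.96×2.22 + 0.303×149)/(9.263) = 65.04/9.263 = 7.021 mg/L.
Initial deficit D₀ = C_s − DO₀ = 8.74 − 6.928 = 1.812 mg/L.
D(0.422) = [0.371×7.021/(1.31−0.371)](e^(−0.371×0.422) − e^(−1.31×0.422)) + 1.812 e^(−1.31×0.422)
= 2.774 × (0.8551 − 0.5753) + 1.812 × 0.5753 = 1.819 mg/L.
DO = 8.74 − 1.819 = 6.921 mg/L.

DO ≈ 6.92 mg/L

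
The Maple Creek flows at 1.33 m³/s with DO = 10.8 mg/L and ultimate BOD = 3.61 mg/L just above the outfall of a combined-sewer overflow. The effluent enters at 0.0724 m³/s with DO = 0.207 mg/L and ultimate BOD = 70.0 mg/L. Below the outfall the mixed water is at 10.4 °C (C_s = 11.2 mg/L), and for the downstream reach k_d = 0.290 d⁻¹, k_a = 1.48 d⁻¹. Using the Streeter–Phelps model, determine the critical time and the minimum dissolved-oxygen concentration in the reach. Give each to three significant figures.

t_c ≈ 0.695 d; minimum DO ≈ 10.1 mg/L

Mixed DO = (1.33×10.8 + 0.0724×0.207)/(1.33+0.0724) = 14.38/1.402 = 10.25 mg/L.
Mixed L₀ = (1.33×3.61 + 0.0724×70.0)/(1.402) = 9.869/1.402 = 7.037 mg/L.
Initial deficit D₀ = C_s − DO₀ = 11.2 − 10.25 = 0.9469 mg/L.
t_c = (1/1.190) ln[(1.48/0.290)(1 − 0.9469×1.190/(0.290×7.037))] = 0.8403 × ln(2.286) = 0.6947 d.
D_c = (0.290/1.48) × 7.037 × e^(−0.290×0.6947) = 0.1959 × 7.037 × 0.8175 = 1.127 mg/L.
Minimum DO = 11.2 − 1.127 = 10.07 mg/L.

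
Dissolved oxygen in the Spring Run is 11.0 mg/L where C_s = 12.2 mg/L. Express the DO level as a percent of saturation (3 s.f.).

% saturation = C/C_s × 100 = 11.0/12.2 × 100 = 90.2 %.

90.2 % saturation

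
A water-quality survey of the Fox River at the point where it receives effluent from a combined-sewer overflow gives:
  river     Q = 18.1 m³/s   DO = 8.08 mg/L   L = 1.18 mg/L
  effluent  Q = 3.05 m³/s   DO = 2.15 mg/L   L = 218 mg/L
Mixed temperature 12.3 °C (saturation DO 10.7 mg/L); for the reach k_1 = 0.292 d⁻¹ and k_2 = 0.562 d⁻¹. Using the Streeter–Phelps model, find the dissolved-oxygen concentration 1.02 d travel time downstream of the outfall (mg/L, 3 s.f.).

Mixed DO = (18.1×8.08 + 3.05×2.15)/(18.1+3.05) = 152.8/21.15 = 7.225 mg/L.
Mixed L₀ = (18.1×1.18 + 3.05×218)/(21.15) = 686.3/21.15 = 32.45 mg/L.
Initial deficit D₀ = C_s − DO₀ = 10.7 − 7.225 = 3.475 mg/L.
D(1.02) = [0.292×32.45/(0.562−0.292)](e^(−0.292×1.02) − e^(−0.562×1.02)) + 3.475 e^(−0.562×1.02)
= 35.09 × (0.7424 − 0.5637) + 3.475 × 0.5637 = 8.231 mg/L.
DO = 10.7 − 8.231 = 2.469 mg/L.

DO ≈ 2.47 mg/L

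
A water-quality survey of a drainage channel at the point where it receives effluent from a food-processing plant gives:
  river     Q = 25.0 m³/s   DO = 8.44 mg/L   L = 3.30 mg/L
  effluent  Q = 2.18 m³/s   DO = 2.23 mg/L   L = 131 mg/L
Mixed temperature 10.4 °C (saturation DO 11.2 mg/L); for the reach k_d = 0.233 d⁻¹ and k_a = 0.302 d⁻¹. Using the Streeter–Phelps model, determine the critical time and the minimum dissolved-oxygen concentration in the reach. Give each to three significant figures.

t_c ≈ 2.69 d; minimum DO ≈ 5.61 mg/L

Mixed DO = (25.0×8.44 + 2.18×2.23)/(25.0+2.18) = 215.9/27.18 = 7.942 mg/L.
Mixed L₀ = (25.0×3.30 + 2.18×131)/(27.18) = 368.1/27.18 = 13.54 mg/L.
Initial deficit D₀ = C_s − DO₀ = 11.2 − 7.942 = 3.258 mg/L.
t_c = (1/0.06900) ln[(0.302/0.233)(1 − 3.258×0.06900/(0.233×13.54))] = 14.49 × ln(1.204) = 2.688 d.
D_c = (0.233/0.302) × 13.54 × e^(−0.233×2.688) = 0.7715 × 13.54 × 0.5346 = 5.585 mg/L.
Minimum DO = 11.2 − 5.585 = 5.615 mg/L.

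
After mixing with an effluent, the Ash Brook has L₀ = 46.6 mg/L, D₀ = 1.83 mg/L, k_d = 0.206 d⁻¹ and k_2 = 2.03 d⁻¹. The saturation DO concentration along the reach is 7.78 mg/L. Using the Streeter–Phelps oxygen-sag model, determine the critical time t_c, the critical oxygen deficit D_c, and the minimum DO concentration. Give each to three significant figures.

t_c ≈ 1.02 d; D_c ≈ 3.83 mg/L; min DO ≈ 3.95 mg/L

At the critical point dD/dt = 0, so k_d L₀ e^(−k_d t) = k_2 D. Substituting D(t) from the Streeter–Phelps equation and solving for t gives
t_c = ln[(k_2/k_d)(1 − D₀(k_2−k_d)/(k_d L₀))] / (k_2−k_d).
Here k_2−k_d = 1.824 d⁻¹ and 1 − D₀(k_2−k_d)/(k_d L₀) = 1 − 1.83×1.824/(0.206×46.6) = 0.6523, so
t_c = ln(9.854 × 0.6523) / 1.824 = 1.861 / 1.824 = 1.020 d.
D_c = (k_d/k_2) L₀ e^(−k_d t_c) = (0.206/2.03) × 46.6 × e^(−0.206×1.020) = 0.1015 × 46.6 × 0.8105 = 3.833 mg/L.
Minimum DO = C_s − D_c = 7.78 − 3.833 = 3.947 mg/L.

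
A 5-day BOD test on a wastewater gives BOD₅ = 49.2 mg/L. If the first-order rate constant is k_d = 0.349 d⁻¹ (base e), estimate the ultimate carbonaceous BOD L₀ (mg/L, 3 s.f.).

L₀ ≈ 59.6 mg/L

BOD₅ = L₀(1 − e^(−5k_d)) ⇒ L₀ = BOD₅ / (1 − e^(−5×0.349))
= 49.2 / (1 − 0.1746) = 49.2 / 0.8254 = 59.61 mg/L.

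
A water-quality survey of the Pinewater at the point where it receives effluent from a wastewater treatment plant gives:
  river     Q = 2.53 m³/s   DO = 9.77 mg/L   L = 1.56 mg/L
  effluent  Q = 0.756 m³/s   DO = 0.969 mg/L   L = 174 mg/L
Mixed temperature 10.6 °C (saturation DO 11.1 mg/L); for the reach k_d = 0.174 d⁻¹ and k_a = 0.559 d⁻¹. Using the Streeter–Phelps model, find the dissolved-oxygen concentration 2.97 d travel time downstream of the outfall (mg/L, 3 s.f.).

DO ≈ 2.89 mg/L

Mixed DO = (2.53×9.77 + 0.756×0.969)/(2.53+0.756) = 25.45/3.286 = 7.745 mg/L.
Mixed L₀ = (2.53×1.56 + 0.756×174)/(3.286) = 135.5/3.286 = 41.23 mg/L.
Initial deficit D₀ = C_s − DO₀ = 11.1 − 7.745 = 3.355 mg/L.
D(2.97) = [0.174×41.23/(0.559−0.174)](e^(−0.174×2.97) − e^(−0.559×2.97)) + 3.355 e^(−0.559×2.97)
= 18.64 × (0.5964 − 0.1901) + 3.355 × 0.1901 = 8.210 mg/L.
DO = 11.1 − 8.210 = 2.890 mg/L.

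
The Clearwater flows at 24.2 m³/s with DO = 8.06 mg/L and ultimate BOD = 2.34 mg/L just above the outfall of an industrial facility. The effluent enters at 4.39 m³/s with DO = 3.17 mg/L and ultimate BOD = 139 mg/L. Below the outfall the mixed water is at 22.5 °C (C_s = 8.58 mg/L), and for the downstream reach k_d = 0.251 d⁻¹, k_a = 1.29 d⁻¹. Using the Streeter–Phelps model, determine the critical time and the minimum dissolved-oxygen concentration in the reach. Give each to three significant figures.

t_c ≈ 1.33 d; minimum DO ≈ 5.33 mg/L

Mixed DO = (24.2×8.06 + 4.39×3.17)/(24.2+4.39) = 209.0/28.59 = 7.309 mg/L.
Mixed L₀ = (24.2×2.34 + 4.39×139)/(28.59) = 666.8/28.59 = 23.32 mg/L.
Initial deficit D₀ = C_s − DO₀ = 8.58 − 7.309 = 1.271 mg/L.
t_c = (1/1.039) ln[(1.29/0.251)(1 − 1.271×1.039/(0.251×23.32))] = 0.9625 × ln(3.980) = 1.329 d.
D_c = (0.251/1.29) × 23.32 × e^(−0.251×1.329) = 0.1946 × 23.32 × 0.7163 = 3.251 mg/L.
Minimum DO = 8.58 − 3.251 = 5.329 mg/L.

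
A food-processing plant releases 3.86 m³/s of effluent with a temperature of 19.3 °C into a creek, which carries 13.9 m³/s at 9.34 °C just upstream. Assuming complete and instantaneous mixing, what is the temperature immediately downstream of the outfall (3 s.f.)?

11.5 °C

Flow-weighted mixing: C = (Q_r C_r + Q_w C_w)/(Q_r + Q_w)
= (13.9×9.34 + 3.86×19.3)/(13.9 + 3.86) = 204.3/17.76 = 11.50 °C.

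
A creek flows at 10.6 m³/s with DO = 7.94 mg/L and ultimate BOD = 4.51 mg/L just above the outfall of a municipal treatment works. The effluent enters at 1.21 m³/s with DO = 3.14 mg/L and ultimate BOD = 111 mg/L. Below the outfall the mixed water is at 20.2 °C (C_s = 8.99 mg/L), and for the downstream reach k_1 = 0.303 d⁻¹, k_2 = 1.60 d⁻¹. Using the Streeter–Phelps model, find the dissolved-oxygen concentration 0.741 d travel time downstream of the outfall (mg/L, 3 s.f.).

Mixed DO = (10.6×7.94 + 1.21×3.14)/(10.6+1.21) = 87.96/11.81 = 7.448 mg/L.
Mixed L₀ = (10.6×4.51 + 1.21×111)/(11.81) = 182.1/11.81 = 15.42 mg/L.
Initial deficit D₀ = C_s − DO₀ = 8.99 − 7.448 = 1.542 mg/L.
D(0.741) = [0.303×15.42/(1.60−0.303)](e^(−0.303×0.741) − e^(−1.60×0.741)) + 1.542 e^(−1.60×0.741)
= 3.602 × (0.7989 − 0.3056) + 1.542 × 0.3056 = 2.248 mg/L.
DO = 8.99 − 2.248 = 6.742 mg/L.

DO ≈ 6.74 mg/L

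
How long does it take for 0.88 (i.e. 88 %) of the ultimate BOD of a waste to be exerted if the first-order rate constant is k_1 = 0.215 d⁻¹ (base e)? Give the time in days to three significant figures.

y/L₀ = 1 − e^(−k_1 t) = 0.88 ⇒ e^(−k_1 t) = 0.120
t = −ln(0.120) / 0.215 = 2.120 / 0.215 = 9.862 d.

t ≈ 9.86 d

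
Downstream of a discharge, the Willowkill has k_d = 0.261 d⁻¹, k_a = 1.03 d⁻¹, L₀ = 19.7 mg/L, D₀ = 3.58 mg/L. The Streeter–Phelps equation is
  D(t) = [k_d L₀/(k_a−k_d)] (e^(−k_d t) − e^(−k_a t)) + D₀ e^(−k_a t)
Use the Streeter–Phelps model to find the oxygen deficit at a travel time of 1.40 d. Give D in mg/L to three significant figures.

k_d L₀/(k_a−k_d) = 0.261×19.7/(1.03−0.261) = 5.142/0.7690 = 6.686 mg/L.
e^(−k_d t) = e^(−0.261×1.400) = 0.6939; e^(−k_a t) = e^(−1.03×1.400) = 0.2365.
D = 6.686 × (0.6939 − 0.2365) + 3.58 × 0.2365 = 3.059 + 0.8465 = 3.905 mg/L.

D ≈ 3.91 mg/L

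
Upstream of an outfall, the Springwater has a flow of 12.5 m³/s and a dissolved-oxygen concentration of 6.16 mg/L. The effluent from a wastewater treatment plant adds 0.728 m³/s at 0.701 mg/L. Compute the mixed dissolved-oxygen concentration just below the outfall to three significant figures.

5.86 mg/L

Flow-weighted mixing: C = (Q_r C_r + Q_w C_w)/(Q_r + Q_w)
= (12.5×6.16 + 0.728×0.701)/(12.5 + 0.728) = 77.51/13.23 = 5.860 mg/L.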